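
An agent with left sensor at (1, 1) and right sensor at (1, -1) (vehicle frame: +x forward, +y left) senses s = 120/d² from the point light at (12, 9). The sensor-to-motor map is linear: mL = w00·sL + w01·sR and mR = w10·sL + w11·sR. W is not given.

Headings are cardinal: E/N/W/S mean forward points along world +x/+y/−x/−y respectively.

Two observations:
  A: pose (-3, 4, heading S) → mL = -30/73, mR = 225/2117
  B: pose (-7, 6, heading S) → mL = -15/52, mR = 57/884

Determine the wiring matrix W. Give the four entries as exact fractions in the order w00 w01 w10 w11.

0 -1 1 -1

obs A: pose=(-3,4,S) → sL=15/29, sR=30/73, mL=-30/73, mR=225/2117
obs B: pose=(-7,6,S) → sL=6/17, sR=15/52, mL=-15/52, mR=57/884
sensor matrix S = [[15/29, 30/73], [6/17, 15/52]]; det S = 7785/1871428
solve [mL_A; mL_B] = S·[w00; w01] and [mR_A; mR_B] = S·[w10; w11]:
  w00 = 0, w01 = -1, w10 = 1, w11 = -1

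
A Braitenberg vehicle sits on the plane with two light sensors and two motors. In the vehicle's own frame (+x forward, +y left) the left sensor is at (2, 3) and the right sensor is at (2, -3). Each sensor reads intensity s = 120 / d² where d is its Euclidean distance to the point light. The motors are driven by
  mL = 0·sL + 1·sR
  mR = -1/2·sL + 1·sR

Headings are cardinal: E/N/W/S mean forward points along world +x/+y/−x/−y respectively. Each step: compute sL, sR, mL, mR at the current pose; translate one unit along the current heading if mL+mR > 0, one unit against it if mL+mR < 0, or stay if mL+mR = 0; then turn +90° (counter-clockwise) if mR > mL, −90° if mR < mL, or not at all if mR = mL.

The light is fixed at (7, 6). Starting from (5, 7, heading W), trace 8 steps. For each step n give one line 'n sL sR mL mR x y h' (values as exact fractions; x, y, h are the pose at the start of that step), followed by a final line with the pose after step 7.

n=0: pose=(5,7,W); sL=6, sR=15/4; mL=15/4, mR=3/4; mL+mR=9/2 → advance +1; mR−mL=-3 → turn -1·90°
n=1: pose=(4,7,N); sL=8/3, sR=40/3; mL=40/3, mR=12; mL+mR=76/3 → advance +1; mR−mL=-4/3 → turn -1·90°
n=2: pose=(4,8,E); sL=60/13, sR=60; mL=60, mR=750/13; mL+mR=1530/13 → advance +1; mR−mL=-30/13 → turn -1·90°
n=3: pose=(5,8,S); sL=120, sR=24/5; mL=24/5, mR=-276/5; mL+mR=-252/5 → advance -1; mR−mL=-60 → turn -1·90°
n=4: pose=(5,9,W); sL=15/2, sR=30/13; mL=30/13, mR=-75/52; mL+mR=45/52 → advance +1; mR−mL=-15/4 → turn -1·90°
n=5: pose=(4,9,N); sL=120/61, sR=24/5; mL=24/5, mR=1164/305; mL+mR=2628/305 → advance +1; mR−mL=-60/61 → turn -1·90°
n=6: pose=(4,10,E); sL=12/5, sR=60; mL=60, mR=294/5; mL+mR=594/5 → advance +1; mR−mL=-6/5 → turn -1·90°
n=7: pose=(5,10,S); sL=24, sR=120/29; mL=120/29, mR=-228/29; mL+mR=-108/29 → advance -1; mR−mL=-12 → turn -1·90°

0 6 15/4 15/4 3/4 5 7 W
1 8/3 40/3 40/3 12 4 7 N
2 60/13 60 60 750/13 4 8 E
3 120 24/5 24/5 -276/5 5 8 S
4 15/2 30/13 30/13 -75/52 5 9 W
5 120/61 24/5 24/5 1164/305 4 9 N
6 12/5 60 60 294/5 4 10 E
7 24 120/29 120/29 -228/29 5 10 S
final 5 11 W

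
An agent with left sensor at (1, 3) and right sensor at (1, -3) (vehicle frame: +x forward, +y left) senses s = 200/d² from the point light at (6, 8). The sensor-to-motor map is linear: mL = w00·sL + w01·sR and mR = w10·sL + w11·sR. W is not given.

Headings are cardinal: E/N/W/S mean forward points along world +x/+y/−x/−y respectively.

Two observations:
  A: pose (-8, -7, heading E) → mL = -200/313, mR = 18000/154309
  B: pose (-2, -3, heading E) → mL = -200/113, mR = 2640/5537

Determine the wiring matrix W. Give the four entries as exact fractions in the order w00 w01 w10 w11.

obs A: pose=(-8,-7,E) → sL=200/313, sR=200/493, mL=-200/313, mR=18000/154309
obs B: pose=(-2,-3,E) → sL=200/113, sR=40/49, mL=-200/113, mR=2640/5537
sensor matrix S = [[200/313, 200/493], [200/113, 40/49]]; det S = -167808000/854408933
solve [mL_A; mL_B] = S·[w00; w01] and [mR_A; mR_B] = S·[w10; w11]:
  w00 = -1, w01 = 0, w10 = 1/2, w11 = -1/2

-1 0 1/2 -1/2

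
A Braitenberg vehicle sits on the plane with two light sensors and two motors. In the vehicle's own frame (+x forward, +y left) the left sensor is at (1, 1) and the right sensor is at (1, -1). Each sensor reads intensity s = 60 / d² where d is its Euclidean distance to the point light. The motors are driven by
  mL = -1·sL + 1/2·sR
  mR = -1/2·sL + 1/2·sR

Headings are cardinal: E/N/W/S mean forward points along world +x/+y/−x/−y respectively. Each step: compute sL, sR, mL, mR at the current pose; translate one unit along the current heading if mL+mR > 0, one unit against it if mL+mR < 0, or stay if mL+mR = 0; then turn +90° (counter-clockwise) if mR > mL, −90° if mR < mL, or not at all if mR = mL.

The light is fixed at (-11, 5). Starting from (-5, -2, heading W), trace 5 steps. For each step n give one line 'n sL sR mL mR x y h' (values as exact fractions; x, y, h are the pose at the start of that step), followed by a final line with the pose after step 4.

0 60/89 60/61 -990/5429 840/5429 -5 -2 W
1 15/32 3/5 -27/160 21/320 -4 -2 S
2 60/89 60/113 -4110/10057 -720/10057 -4 -1 E
3 6/5 30/37 -147/185 -36/185 -5 -1 N
4 60/89 60/61 -990/5429 840/5429 -5 -2 W
final -4 -2 S

n=0: pose=(-5,-2,W); sL=60/89, sR=60/61; mL=-990/5429, mR=840/5429; mL+mR=-150/5429 → advance -1; mR−mL=30/89 → turn +1·90°
n=1: pose=(-4,-2,S); sL=15/32, sR=3/5; mL=-27/160, mR=21/320; mL+mR=-33/320 → advance -1; mR−mL=15/64 → turn +1·90°
n=2: pose=(-4,-1,E); sL=60/89, sR=60/113; mL=-4110/10057, mR=-720/10057; mL+mR=-4830/10057 → advance -1; mR−mL=30/89 → turn +1·90°
n=3: pose=(-5,-1,N); sL=6/5, sR=30/37; mL=-147/185, mR=-36/185; mL+mR=-183/185 → advance -1; mR−mL=3/5 → turn +1·90°
n=4: pose=(-5,-2,W); sL=60/89, sR=60/61; mL=-990/5429, mR=840/5429; mL+mR=-150/5429 → advance -1; mR−mL=30/89 → turn +1·90°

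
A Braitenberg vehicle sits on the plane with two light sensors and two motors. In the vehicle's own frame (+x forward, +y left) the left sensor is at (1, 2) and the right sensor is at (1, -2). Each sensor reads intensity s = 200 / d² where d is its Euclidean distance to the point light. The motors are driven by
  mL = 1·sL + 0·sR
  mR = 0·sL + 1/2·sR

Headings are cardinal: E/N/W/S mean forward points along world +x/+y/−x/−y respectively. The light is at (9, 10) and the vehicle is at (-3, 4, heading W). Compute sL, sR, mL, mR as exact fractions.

left sensor world pos  = (-4, 2); dL² = 233
right sensor world pos = (-4, 6); dR² = 185
sL = 200/233 = 200/233
sR = 200/185 = 40/37
mL = 1·sL + 0·sR = 200/233
mR = 0·sL + 1/2·sR = 20/37

200/233 40/37 200/233 20/37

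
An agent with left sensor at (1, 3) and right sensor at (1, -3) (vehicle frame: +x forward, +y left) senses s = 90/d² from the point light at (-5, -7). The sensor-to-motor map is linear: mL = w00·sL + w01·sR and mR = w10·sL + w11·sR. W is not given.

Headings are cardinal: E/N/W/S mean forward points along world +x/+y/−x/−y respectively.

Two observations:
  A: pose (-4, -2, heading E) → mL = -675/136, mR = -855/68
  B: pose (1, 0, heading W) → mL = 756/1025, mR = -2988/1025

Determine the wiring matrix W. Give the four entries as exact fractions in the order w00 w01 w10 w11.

obs A: pose=(-4,-2,E) → sL=45/34, sR=45/4, mL=-675/136, mR=-855/68
obs B: pose=(1,0,W) → sL=90/41, sR=18/25, mL=756/1025, mR=-2988/1025
sensor matrix S = [[45/34, 45/4], [90/41, 18/25]]; det S = -165483/6970
solve [mL_A; mL_B] = S·[w00; w01] and [mR_A; mR_B] = S·[w10; w11]:
  w00 = 1/2, w01 = -1/2, w10 = -1, w11 = -1

1/2 -1/2 -1 -1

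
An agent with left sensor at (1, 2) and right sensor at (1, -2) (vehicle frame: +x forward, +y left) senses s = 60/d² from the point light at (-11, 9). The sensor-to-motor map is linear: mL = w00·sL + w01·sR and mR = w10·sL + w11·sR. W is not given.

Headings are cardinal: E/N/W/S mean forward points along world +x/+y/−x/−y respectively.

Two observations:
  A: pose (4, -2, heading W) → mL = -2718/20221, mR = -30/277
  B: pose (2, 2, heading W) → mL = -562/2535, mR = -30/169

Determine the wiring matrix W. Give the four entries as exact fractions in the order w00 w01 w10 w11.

obs A: pose=(4,-2,W) → sL=12/73, sR=60/277, mL=-2718/20221, mR=-30/277
obs B: pose=(2,2,W) → sL=4/15, sR=60/169, mL=-562/2535, mR=-30/169
sensor matrix S = [[12/73, 60/277], [4/15, 60/169]]; det S = 2048/3417349
solve [mL_A; mL_B] = S·[w00; w01] and [mR_A; mR_B] = S·[w10; w11]:
  w00 = 1/2, w01 = -1, w10 = 0, w11 = -1/2

1/2 -1 0 -1/2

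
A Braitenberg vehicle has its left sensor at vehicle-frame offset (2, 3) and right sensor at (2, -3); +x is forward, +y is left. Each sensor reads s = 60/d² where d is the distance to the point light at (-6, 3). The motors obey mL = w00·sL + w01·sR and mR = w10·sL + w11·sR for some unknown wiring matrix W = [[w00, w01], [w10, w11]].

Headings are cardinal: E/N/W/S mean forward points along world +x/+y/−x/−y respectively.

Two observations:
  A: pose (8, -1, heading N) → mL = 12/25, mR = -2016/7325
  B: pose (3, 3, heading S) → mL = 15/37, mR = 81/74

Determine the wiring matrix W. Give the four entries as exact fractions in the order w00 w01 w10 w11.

1 0 -1 1

obs A: pose=(8,-1,N) → sL=12/25, sR=60/293, mL=12/25, mR=-2016/7325
obs B: pose=(3,3,S) → sL=15/37, sR=3/2, mL=15/37, mR=81/74
sensor matrix S = [[12/25, 60/293], [15/37, 3/2]]; det S = 172638/271025
solve [mL_A; mL_B] = S·[w00; w01] and [mR_A; mR_B] = S·[w10; w11]:
  w00 = 1, w01 = 0, w10 = -1, w11 = 1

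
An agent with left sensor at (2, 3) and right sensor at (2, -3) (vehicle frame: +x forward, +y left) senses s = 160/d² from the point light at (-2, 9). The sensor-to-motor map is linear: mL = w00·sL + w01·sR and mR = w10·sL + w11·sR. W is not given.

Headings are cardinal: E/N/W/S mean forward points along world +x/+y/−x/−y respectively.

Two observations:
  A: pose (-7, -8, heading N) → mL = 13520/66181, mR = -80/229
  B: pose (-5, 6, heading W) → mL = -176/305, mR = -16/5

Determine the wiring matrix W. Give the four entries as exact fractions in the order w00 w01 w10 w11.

1 -1/2 0 -1/2

obs A: pose=(-7,-8,N) → sL=160/289, sR=160/229, mL=13520/66181, mR=-80/229
obs B: pose=(-5,6,W) → sL=160/61, sR=32/5, mL=-176/305, mR=-16/5
sensor matrix S = [[160/289, 160/229], [160/61, 32/5]]; det S = 6905856/4037041
solve [mL_A; mL_B] = S·[w00; w01] and [mR_A; mR_B] = S·[w10; w11]:
  w00 = 1, w01 = -1/2, w10 = 0, w11 = -1/2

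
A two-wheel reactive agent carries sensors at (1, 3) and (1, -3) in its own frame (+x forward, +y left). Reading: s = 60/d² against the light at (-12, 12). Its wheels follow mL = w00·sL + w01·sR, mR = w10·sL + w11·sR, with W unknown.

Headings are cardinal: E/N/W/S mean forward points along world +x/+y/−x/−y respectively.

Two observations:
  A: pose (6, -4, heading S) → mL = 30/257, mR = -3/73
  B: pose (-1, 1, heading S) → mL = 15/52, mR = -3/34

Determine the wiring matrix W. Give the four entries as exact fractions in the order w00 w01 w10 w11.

0 1 -1/2 0

obs A: pose=(6,-4,S) → sL=6/73, sR=30/257, mL=30/257, mR=-3/73
obs B: pose=(-1,1,S) → sL=3/17, sR=15/52, mL=15/52, mR=-3/34
sensor matrix S = [[6/73, 30/257], [3/17, 15/52]]; det S = 25785/8292362
solve [mL_A; mL_B] = S·[w00; w01] and [mR_A; mR_B] = S·[w10; w11]:
  w00 = 0, w01 = 1, w10 = -1/2, w11 = 0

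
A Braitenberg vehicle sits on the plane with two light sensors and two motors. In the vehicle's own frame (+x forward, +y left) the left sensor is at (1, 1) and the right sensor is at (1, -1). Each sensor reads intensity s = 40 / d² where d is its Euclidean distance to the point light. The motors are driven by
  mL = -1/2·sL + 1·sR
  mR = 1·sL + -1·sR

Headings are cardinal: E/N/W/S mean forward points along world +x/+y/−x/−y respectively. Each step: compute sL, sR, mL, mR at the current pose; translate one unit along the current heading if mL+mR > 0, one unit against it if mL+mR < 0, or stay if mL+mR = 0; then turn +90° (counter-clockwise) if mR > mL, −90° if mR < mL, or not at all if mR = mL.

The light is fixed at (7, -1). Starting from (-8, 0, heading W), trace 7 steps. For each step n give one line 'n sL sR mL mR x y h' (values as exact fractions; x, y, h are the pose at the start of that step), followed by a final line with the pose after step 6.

n=0: pose=(-8,0,W); sL=5/32, sR=2/13; mL=63/832, mR=1/416; mL+mR=5/64 → advance +1; mR−mL=-61/832 → turn -1·90°
n=1: pose=(-9,0,N); sL=40/293, sR=40/229; mL=7140/67097, mR=-2560/67097; mL+mR=20/293 → advance +1; mR−mL=-9700/67097 → turn -1·90°
n=2: pose=(-9,1,E); sL=20/117, sR=20/113; mL=1210/13221, mR=-80/13221; mL+mR=10/117 → advance +1; mR−mL=-430/4407 → turn -1·90°
n=3: pose=(-8,1,S); sL=40/197, sR=40/257; mL=2740/50629, mR=2400/50629; mL+mR=20/197 → advance +1; mR−mL=-340/50629 → turn -1·90°
n=4: pose=(-8,0,W); sL=5/32, sR=2/13; mL=63/832, mR=1/416; mL+mR=5/64 → advance +1; mR−mL=-61/832 → turn -1·90°
n=5: pose=(-9,0,N); sL=40/293, sR=40/229; mL=7140/67097, mR=-2560/67097; mL+mR=20/293 → advance +1; mR−mL=-9700/67097 → turn -1·90°
n=6: pose=(-9,1,E); sL=20/117, sR=20/113; mL=1210/13221, mR=-80/13221; mL+mR=10/117 → advance +1; mR−mL=-430/4407 → turn -1·90°

0 5/32 2/13 63/832 1/416 -8 0 W
1 40/293 40/229 7140/67097 -2560/67097 -9 0 N
2 20/117 20/113 1210/13221 -80/13221 -9 1 E
3 40/197 40/257 2740/50629 2400/50629 -8 1 S
4 5/32 2/13 63/832 1/416 -8 0 W
5 40/293 40/229 7140/67097 -2560/67097 -9 0 N
6 20/117 20/113 1210/13221 -80/13221 -9 1 E
final -8 1 S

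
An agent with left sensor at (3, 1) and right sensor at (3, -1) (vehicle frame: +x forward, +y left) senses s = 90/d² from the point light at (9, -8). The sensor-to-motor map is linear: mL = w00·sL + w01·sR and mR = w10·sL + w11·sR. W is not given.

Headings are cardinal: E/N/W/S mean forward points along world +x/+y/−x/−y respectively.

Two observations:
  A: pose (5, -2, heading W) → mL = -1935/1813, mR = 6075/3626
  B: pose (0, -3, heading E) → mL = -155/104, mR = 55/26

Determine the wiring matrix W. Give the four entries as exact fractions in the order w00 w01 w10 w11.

obs A: pose=(5,-2,W) → sL=45/37, sR=45/49, mL=-1935/1813, mR=6075/3626
obs B: pose=(0,-3,E) → sL=5/4, sR=45/26, mL=-155/104, mR=55/26
sensor matrix S = [[45/37, 45/49], [5/4, 45/26]]; det S = 90225/94276
solve [mL_A; mL_B] = S·[w00; w01] and [mR_A; mR_B] = S·[w10; w11]:
  w00 = -1/2, w01 = -1/2, w10 = 1, w11 = 1/2

-1/2 -1/2 1 1/2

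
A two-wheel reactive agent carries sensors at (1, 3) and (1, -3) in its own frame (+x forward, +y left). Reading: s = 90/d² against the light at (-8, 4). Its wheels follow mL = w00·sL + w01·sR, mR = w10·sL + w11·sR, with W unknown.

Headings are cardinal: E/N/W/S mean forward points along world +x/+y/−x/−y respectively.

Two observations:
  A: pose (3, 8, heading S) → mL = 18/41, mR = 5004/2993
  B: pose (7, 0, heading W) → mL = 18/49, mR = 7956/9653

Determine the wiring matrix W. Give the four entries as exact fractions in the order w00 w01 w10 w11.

obs A: pose=(3,8,S) → sL=18/41, sR=90/73, mL=18/41, mR=5004/2993
obs B: pose=(7,0,W) → sL=18/49, sR=90/197, mL=18/49, mR=7956/9653
sensor matrix S = [[18/41, 90/73], [18/49, 90/197]]; det S = -7290000/28891429
solve [mL_A; mL_B] = S·[w00; w01] and [mR_A; mR_B] = S·[w10; w11]:
  w00 = 1, w01 = 0, w10 = 1, w11 = 1

1 0 1 1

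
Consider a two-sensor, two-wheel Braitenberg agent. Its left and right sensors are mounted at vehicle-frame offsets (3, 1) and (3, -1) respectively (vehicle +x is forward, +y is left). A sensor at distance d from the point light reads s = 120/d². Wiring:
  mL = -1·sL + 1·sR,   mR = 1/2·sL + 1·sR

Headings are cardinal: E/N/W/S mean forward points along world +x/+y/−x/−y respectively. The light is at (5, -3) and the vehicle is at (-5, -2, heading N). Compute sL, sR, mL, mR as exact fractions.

120/137 120/97 4800/13289 22260/13289

left sensor world pos  = (-6, 1); dL² = 137
right sensor world pos = (-4, 1); dR² = 97
sL = 120/137 = 120/137
sR = 120/97 = 120/97
mL = -1·sL + 1·sR = 4800/13289
mR = 1/2·sL + 1·sR = 22260/13289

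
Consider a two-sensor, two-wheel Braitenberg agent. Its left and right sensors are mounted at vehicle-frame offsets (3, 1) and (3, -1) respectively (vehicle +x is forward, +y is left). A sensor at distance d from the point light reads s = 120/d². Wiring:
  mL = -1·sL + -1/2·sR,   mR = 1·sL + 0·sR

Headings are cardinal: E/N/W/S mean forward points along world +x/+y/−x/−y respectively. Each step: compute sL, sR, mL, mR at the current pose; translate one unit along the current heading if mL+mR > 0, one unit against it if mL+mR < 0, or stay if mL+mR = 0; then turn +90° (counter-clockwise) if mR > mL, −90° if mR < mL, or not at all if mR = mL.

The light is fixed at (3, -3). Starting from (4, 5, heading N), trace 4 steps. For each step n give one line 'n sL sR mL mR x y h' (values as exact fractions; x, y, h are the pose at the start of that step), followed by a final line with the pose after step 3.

0 120/121 24/25 -4452/3025 120/121 4 5 N
1 3 30/17 -66/17 3 4 4 W
2 24/5 120/17 -708/85 24/5 5 4 S
3 60/53 60/37 -3810/1961 60/53 5 5 E
final 4 5 N

n=0: pose=(4,5,N); sL=120/121, sR=24/25; mL=-4452/3025, mR=120/121; mL+mR=-12/25 → advance -1; mR−mL=7452/3025 → turn +1·90°
n=1: pose=(4,4,W); sL=3, sR=30/17; mL=-66/17, mR=3; mL+mR=-15/17 → advance -1; mR−mL=117/17 → turn +1·90°
n=2: pose=(5,4,S); sL=24/5, sR=120/17; mL=-708/85, mR=24/5; mL+mR=-60/17 → advance -1; mR−mL=1116/85 → turn +1·90°
n=3: pose=(5,5,E); sL=60/53, sR=60/37; mL=-3810/1961, mR=60/53; mL+mR=-30/37 → advance -1; mR−mL=6030/1961 → turn +1·90°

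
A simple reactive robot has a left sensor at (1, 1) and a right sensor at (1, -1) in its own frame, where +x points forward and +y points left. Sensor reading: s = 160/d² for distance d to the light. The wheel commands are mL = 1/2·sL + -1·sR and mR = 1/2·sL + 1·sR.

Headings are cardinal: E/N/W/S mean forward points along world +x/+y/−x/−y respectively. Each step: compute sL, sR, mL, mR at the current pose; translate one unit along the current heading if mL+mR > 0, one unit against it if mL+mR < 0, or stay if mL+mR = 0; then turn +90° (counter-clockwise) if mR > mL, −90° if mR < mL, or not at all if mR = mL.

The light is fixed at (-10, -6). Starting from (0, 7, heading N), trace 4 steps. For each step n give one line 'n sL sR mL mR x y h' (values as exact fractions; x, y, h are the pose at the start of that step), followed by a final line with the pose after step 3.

0 160/277 160/317 -18960/87809 69680/87809 0 7 N
1 16/25 80/153 -776/3825 3224/3825 0 8 W
2 160/269 160/233 -24400/62677 61680/62677 -1 8 S
3 20/37 40/61 -870/2257 2090/2257 -1 7 E
final 0 7 N

n=0: pose=(0,7,N); sL=160/277, sR=160/317; mL=-18960/87809, mR=69680/87809; mL+mR=160/277 → advance +1; mR−mL=320/317 → turn +1·90°
n=1: pose=(0,8,W); sL=16/25, sR=80/153; mL=-776/3825, mR=3224/3825; mL+mR=16/25 → advance +1; mR−mL=160/153 → turn +1·90°
n=2: pose=(-1,8,S); sL=160/269, sR=160/233; mL=-24400/62677, mR=61680/62677; mL+mR=160/269 → advance +1; mR−mL=320/233 → turn +1·90°
n=3: pose=(-1,7,E); sL=20/37, sR=40/61; mL=-870/2257, mR=2090/2257; mL+mR=20/37 → advance +1; mR−mL=80/61 → turn +1·90°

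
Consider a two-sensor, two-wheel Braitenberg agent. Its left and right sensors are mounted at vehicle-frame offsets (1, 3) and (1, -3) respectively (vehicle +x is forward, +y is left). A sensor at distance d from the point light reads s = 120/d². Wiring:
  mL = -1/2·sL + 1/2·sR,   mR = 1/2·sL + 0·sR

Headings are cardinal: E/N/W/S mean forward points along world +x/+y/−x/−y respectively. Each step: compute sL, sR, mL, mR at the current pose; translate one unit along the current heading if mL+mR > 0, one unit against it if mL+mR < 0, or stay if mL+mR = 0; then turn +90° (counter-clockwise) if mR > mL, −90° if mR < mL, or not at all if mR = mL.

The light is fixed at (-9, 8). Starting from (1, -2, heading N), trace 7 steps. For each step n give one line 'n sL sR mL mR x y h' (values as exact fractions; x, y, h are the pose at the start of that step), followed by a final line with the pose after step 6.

0 12/13 12/25 -72/325 6/13 1 -2 N
1 8/15 40/39 16/65 4/15 1 -1 W
2 30/61 15/17 405/2074 15/61 0 -1 S
3 120/149 120/269 -7200/40081 60/149 0 -2 E
4 12/13 12/25 -72/325 6/13 1 -2 N
5 8/15 40/39 16/65 4/15 1 -1 W
6 30/61 15/17 405/2074 15/61 0 -1 S
final 0 -2 E

n=0: pose=(1,-2,N); sL=12/13, sR=12/25; mL=-72/325, mR=6/13; mL+mR=6/25 → advance +1; mR−mL=222/325 → turn +1·90°
n=1: pose=(1,-1,W); sL=8/15, sR=40/39; mL=16/65, mR=4/15; mL+mR=20/39 → advance +1; mR−mL=4/195 → turn +1·90°
n=2: pose=(0,-1,S); sL=30/61, sR=15/17; mL=405/2074, mR=15/61; mL+mR=15/34 → advance +1; mR−mL=105/2074 → turn +1·90°
n=3: pose=(0,-2,E); sL=120/149, sR=120/269; mL=-7200/40081, mR=60/149; mL+mR=60/269 → advance +1; mR−mL=23340/40081 → turn +1·90°
n=4: pose=(1,-2,N); sL=12/13, sR=12/25; mL=-72/325, mR=6/13; mL+mR=6/25 → advance +1; mR−mL=222/325 → turn +1·90°
n=5: pose=(1,-1,W); sL=8/15, sR=40/39; mL=16/65, mR=4/15; mL+mR=20/39 → advance +1; mR−mL=4/195 → turn +1·90°
n=6: pose=(0,-1,S); sL=30/61, sR=15/17; mL=405/2074, mR=15/61; mL+mR=15/34 → advance +1; mR−mL=105/2074 → turn +1·90°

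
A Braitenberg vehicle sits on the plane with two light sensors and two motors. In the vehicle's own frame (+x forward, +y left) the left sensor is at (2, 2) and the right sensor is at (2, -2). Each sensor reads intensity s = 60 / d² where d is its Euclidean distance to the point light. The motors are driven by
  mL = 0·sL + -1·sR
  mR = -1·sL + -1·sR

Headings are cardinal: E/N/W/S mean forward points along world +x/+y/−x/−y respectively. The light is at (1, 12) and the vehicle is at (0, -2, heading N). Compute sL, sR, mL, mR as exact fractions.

20/51 12/29 -12/29 -1192/1479

left sensor world pos  = (-2, 0); dL² = 153
right sensor world pos = (2, 0); dR² = 145
sL = 60/153 = 20/51
sR = 60/145 = 12/29
mL = 0·sL + -1·sR = -12/29
mR = -1·sL + -1·sR = -1192/1479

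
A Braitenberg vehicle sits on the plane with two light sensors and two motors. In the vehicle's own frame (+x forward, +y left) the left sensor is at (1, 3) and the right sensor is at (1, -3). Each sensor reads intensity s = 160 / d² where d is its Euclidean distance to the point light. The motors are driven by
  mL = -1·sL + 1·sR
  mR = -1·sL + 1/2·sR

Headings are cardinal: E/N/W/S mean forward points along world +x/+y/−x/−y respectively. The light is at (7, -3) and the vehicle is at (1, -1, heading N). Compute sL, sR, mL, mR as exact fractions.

16/9 80/9 64/9 8/3

left sensor world pos  = (-2, 0); dL² = 90
right sensor world pos = (4, 0); dR² = 18
sL = 160/90 = 16/9
sR = 160/18 = 80/9
mL = -1·sL + 1·sR = 64/9
mR = -1·sL + 1/2·sR = 8/3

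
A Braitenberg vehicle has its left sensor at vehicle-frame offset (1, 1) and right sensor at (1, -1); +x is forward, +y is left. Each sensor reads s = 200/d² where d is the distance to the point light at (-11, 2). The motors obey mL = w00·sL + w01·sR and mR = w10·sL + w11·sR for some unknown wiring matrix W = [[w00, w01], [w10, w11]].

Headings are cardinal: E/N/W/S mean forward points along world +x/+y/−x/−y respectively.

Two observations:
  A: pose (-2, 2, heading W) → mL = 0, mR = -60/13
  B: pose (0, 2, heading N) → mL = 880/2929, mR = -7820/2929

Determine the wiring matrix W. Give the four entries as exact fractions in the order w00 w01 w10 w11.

1/2 -1/2 -1 -1/2

obs A: pose=(-2,2,W) → sL=40/13, sR=40/13, mL=0, mR=-60/13
obs B: pose=(0,2,N) → sL=200/101, sR=40/29, mL=880/2929, mR=-7820/2929
sensor matrix S = [[40/13, 40/13], [200/101, 40/29]]; det S = -70400/38077
solve [mL_A; mL_B] = S·[w00; w01] and [mR_A; mR_B] = S·[w10; w11]:
  w00 = 1/2, w01 = -1/2, w10 = -1, w11 = -1/2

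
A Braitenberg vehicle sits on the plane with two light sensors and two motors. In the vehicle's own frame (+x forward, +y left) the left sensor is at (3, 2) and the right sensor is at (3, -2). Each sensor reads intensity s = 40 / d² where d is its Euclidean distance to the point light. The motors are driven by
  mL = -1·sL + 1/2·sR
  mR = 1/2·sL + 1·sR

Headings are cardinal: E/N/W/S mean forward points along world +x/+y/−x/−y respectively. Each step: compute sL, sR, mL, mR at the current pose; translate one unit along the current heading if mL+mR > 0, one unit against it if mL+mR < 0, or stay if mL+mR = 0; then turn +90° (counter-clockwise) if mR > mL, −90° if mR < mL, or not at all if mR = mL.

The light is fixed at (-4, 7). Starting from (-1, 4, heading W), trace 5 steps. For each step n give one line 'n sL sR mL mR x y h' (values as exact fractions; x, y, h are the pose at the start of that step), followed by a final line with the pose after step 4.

0 8/5 40 92/5 204/5 -1 4 W
1 10/13 10/9 -25/117 175/117 -2 4 S
2 40/29 40/61 -1860/1769 2380/1769 -2 3 E
3 20 20/13 -250/13 150/13 -1 3 N
4 40/49 40/9 620/441 2140/441 -1 2 W
final -2 2 S

n=0: pose=(-1,4,W); sL=8/5, sR=40; mL=92/5, mR=204/5; mL+mR=296/5 → advance +1; mR−mL=112/5 → turn +1·90°
n=1: pose=(-2,4,S); sL=10/13, sR=10/9; mL=-25/117, mR=175/117; mL+mR=50/39 → advance +1; mR−mL=200/117 → turn +1·90°
n=2: pose=(-2,3,E); sL=40/29, sR=40/61; mL=-1860/1769, mR=2380/1769; mL+mR=520/1769 → advance +1; mR−mL=4240/1769 → turn +1·90°
n=3: pose=(-1,3,N); sL=20, sR=20/13; mL=-250/13, mR=150/13; mL+mR=-100/13 → advance -1; mR−mL=400/13 → turn +1·90°
n=4: pose=(-1,2,W); sL=40/49, sR=40/9; mL=620/441, mR=2140/441; mL+mR=920/147 → advance +1; mR−mL=1520/441 → turn +1·90°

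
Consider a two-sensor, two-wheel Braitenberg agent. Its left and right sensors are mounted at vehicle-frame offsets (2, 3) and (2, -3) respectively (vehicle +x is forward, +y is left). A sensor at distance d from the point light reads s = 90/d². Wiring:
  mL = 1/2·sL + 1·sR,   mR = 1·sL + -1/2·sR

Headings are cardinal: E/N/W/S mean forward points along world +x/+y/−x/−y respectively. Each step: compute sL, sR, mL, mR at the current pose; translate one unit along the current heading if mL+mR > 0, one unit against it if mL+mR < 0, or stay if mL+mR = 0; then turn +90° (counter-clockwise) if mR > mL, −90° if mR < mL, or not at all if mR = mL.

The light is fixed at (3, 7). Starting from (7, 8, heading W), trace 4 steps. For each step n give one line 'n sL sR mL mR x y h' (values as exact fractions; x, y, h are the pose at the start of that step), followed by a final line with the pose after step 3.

n=0: pose=(7,8,W); sL=45/4, sR=9/2; mL=81/8, mR=9; mL+mR=153/8 → advance +1; mR−mL=-9/8 → turn -1·90°
n=1: pose=(6,8,N); sL=10, sR=2; mL=7, mR=9; mL+mR=16 → advance +1; mR−mL=2 → turn +1·90°
n=2: pose=(6,9,W); sL=45, sR=45/13; mL=675/26, mR=1125/26; mL+mR=900/13 → advance +1; mR−mL=225/13 → turn +1·90°
n=3: pose=(5,9,S); sL=18/5, sR=90; mL=459/5, mR=-207/5; mL+mR=252/5 → advance +1; mR−mL=-666/5 → turn -1·90°

0 45/4 9/2 81/8 9 7 8 W
1 10 2 7 9 6 8 N
2 45 45/13 675/26 1125/26 6 9 W
3 18/5 90 459/5 -207/5 5 9 S
final 5 8 W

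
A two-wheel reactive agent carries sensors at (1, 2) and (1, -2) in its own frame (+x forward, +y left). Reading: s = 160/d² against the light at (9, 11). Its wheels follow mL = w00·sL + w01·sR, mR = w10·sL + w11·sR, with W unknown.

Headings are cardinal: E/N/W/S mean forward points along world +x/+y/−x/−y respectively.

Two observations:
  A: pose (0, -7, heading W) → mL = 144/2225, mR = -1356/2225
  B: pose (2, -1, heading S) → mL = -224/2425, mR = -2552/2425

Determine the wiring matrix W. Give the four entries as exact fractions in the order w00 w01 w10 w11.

obs A: pose=(0,-7,W) → sL=8/25, sR=40/89, mL=144/2225, mR=-1356/2225
obs B: pose=(2,-1,S) → sL=80/97, sR=16/25, mL=-224/2425, mR=-2552/2425
sensor matrix S = [[8/25, 40/89], [80/97, 16/25]]; det S = -894976/5395625
solve [mL_A; mL_B] = S·[w00; w01] and [mR_A; mR_B] = S·[w10; w11]:
  w00 = -1/2, w01 = 1/2, w10 = -1/2, w11 = -1

-1/2 1/2 -1/2 -1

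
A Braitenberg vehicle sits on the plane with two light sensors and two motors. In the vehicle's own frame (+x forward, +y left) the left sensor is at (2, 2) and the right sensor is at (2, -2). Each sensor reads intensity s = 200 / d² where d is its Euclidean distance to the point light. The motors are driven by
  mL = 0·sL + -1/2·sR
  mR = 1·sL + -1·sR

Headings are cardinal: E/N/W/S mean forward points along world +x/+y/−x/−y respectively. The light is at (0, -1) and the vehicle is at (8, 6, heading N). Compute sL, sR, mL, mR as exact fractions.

200/117 200/181 -100/181 12800/21177

left sensor world pos  = (6, 8); dL² = 117
right sensor world pos = (10, 8); dR² = 181
sL = 200/117 = 200/117
sR = 200/181 = 200/181
mL = 0·sL + -1/2·sR = -100/181
mR = 1·sL + -1·sR = 12800/21177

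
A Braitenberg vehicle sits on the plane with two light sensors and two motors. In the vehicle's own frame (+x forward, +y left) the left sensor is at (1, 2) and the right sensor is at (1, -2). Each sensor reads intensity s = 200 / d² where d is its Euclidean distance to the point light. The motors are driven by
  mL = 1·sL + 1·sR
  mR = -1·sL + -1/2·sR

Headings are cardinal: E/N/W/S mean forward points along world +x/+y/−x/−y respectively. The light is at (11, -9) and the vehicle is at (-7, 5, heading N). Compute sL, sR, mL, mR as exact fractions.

left sensor world pos  = (-9, 6); dL² = 625
right sensor world pos = (-5, 6); dR² = 481
sL = 200/625 = 8/25
sR = 200/481 = 200/481
mL = 1·sL + 1·sR = 8848/12025
mR = -1·sL + -1/2·sR = -6348/12025

8/25 200/481 8848/12025 -6348/12025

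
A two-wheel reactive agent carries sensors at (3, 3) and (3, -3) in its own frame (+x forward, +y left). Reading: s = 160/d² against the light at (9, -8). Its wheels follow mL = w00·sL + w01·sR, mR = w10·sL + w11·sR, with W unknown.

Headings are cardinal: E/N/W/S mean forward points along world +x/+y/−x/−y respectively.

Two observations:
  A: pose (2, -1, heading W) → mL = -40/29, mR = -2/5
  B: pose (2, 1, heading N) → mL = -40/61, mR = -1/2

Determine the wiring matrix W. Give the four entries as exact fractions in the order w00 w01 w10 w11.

obs A: pose=(2,-1,W) → sL=40/29, sR=4/5, mL=-40/29, mR=-2/5
obs B: pose=(2,1,N) → sL=40/61, sR=1, mL=-40/61, mR=-1/2
sensor matrix S = [[40/29, 4/5], [40/61, 1]]; det S = 1512/1769
solve [mL_A; mL_B] = S·[w00; w01] and [mR_A; mR_B] = S·[w10; w11]:
  w00 = -1, w01 = 0, w10 = 0, w11 = -1/2

-1 0 0 -1/2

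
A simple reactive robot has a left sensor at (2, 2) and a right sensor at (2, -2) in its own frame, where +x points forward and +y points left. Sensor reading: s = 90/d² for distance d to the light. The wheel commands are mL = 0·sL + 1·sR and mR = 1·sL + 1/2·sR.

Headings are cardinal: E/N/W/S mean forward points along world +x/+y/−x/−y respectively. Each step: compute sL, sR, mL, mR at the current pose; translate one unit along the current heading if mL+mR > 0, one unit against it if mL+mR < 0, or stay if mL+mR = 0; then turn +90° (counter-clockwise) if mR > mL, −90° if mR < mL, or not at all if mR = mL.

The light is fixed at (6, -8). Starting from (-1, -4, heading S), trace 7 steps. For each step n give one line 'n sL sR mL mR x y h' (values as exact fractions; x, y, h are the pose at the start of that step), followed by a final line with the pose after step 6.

n=0: pose=(-1,-4,S); sL=90/29, sR=18/17; mL=18/17, mR=1791/493; mL+mR=2313/493 → advance +1; mR−mL=1269/493 → turn +1·90°
n=1: pose=(-1,-5,E); sL=9/5, sR=45/13; mL=45/13, mR=459/130; mL+mR=909/130 → advance +1; mR−mL=9/130 → turn +1·90°
n=2: pose=(0,-5,N); sL=90/89, sR=90/41; mL=90/41, mR=7695/3649; mL+mR=15705/3649 → advance +1; mR−mL=-315/3649 → turn -1·90°
n=3: pose=(0,-4,E); sL=45/26, sR=9/2; mL=9/2, mR=207/52; mL+mR=441/52 → advance +1; mR−mL=-27/52 → turn -1·90°
n=4: pose=(1,-4,S); sL=90/13, sR=90/53; mL=90/53, mR=5355/689; mL+mR=6525/689 → advance +1; mR−mL=4185/689 → turn +1·90°
n=5: pose=(1,-5,E); sL=45/17, sR=9; mL=9, mR=243/34; mL+mR=549/34 → advance +1; mR−mL=-63/34 → turn -1·90°
n=6: pose=(2,-5,S); sL=18, sR=90/37; mL=90/37, mR=711/37; mL+mR=801/37 → advance +1; mR−mL=621/37 → turn +1·90°

0 90/29 18/17 18/17 1791/493 -1 -4 S
1 9/5 45/13 45/13 459/130 -1 -5 E
2 90/89 90/41 90/41 7695/3649 0 -5 N
3 45/26 9/2 9/2 207/52 0 -4 E
4 90/13 90/53 90/53 5355/689 1 -4 S
5 45/17 9 9 243/34 1 -5 E
6 18 90/37 90/37 711/37 2 -5 S
final 2 -6 E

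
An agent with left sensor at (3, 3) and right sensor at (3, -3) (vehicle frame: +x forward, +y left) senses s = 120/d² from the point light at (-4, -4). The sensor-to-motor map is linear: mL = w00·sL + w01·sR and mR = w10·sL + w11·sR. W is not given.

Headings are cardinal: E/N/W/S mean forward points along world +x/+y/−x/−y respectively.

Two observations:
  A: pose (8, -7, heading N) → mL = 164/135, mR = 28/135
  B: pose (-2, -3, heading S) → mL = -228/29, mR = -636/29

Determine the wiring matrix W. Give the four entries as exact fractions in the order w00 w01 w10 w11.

obs A: pose=(8,-7,N) → sL=40/27, sR=8/15, mL=164/135, mR=28/135
obs B: pose=(-2,-3,S) → sL=120/29, sR=24, mL=-228/29, mR=-636/29
sensor matrix S = [[40/27, 8/15], [120/29, 24]]; det S = 8704/261
solve [mL_A; mL_B] = S·[w00; w01] and [mR_A; mR_B] = S·[w10; w11]:
  w00 = 1, w01 = -1/2, w10 = 1/2, w11 = -1

1 -1/2 1/2 -1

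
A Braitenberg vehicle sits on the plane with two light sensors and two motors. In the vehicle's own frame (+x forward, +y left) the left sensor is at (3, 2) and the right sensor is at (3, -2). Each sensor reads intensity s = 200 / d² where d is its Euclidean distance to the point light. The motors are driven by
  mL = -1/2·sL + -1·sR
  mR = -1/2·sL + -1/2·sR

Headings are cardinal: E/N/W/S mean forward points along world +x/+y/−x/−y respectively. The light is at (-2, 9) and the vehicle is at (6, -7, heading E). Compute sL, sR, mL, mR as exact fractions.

left sensor world pos  = (9, -5); dL² = 317
right sensor world pos = (9, -9); dR² = 445
sL = 200/317 = 200/317
sR = 200/445 = 40/89
mL = -1/2·sL + -1·sR = -21580/28213
mR = -1/2·sL + -1/2·sR = -15240/28213

200/317 40/89 -21580/28213 -15240/28213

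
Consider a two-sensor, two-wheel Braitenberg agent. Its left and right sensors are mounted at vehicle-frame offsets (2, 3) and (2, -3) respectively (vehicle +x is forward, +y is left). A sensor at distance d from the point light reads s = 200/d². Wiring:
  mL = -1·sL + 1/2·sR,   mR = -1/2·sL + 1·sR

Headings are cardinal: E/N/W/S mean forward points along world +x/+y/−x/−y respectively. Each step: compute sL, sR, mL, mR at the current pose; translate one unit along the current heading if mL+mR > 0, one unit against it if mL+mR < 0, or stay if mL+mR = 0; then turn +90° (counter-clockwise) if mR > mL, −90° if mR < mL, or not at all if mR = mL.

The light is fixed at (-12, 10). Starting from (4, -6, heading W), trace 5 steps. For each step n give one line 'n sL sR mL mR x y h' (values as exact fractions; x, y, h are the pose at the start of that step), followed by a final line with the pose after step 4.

n=0: pose=(4,-6,W); sL=200/557, sR=40/73; mL=-3460/40661, mR=14980/40661; mL+mR=11520/40661 → advance +1; mR−mL=18440/40661 → turn +1·90°
n=1: pose=(3,-6,S); sL=25/81, sR=50/117; mL=-100/1053, mR=575/2106; mL+mR=125/702 → advance +1; mR−mL=775/2106 → turn +1·90°
n=2: pose=(3,-7,E); sL=40/97, sR=200/689; mL=-17860/66833, mR=5620/66833; mL+mR=-12240/66833 → advance -1; mR−mL=23480/66833 → turn +1·90°
n=3: pose=(2,-7,N); sL=100/173, sR=100/257; mL=-17050/44461, mR=4450/44461; mL+mR=-12600/44461 → advance -1; mR−mL=21500/44461 → turn +1·90°
n=4: pose=(2,-8,W); sL=40/117, sR=200/369; mL=-340/4797, mR=1780/4797; mL+mR=160/533 → advance +1; mR−mL=2120/4797 → turn +1·90°

0 200/557 40/73 -3460/40661 14980/40661 4 -6 W
1 25/81 50/117 -100/1053 575/2106 3 -6 S
2 40/97 200/689 -17860/66833 5620/66833 3 -7 E
3 100/173 100/257 -17050/44461 4450/44461 2 -7 N
4 40/117 200/369 -340/4797 1780/4797 2 -8 W
final 1 -8 S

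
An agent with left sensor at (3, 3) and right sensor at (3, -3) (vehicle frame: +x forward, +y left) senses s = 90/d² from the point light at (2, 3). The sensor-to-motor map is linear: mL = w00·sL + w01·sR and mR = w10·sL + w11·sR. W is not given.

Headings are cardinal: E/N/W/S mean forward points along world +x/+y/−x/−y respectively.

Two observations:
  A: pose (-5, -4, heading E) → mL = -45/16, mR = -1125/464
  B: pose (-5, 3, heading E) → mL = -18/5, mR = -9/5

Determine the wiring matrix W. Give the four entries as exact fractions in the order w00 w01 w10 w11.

-1 0 -1 1/2

obs A: pose=(-5,-4,E) → sL=45/16, sR=45/58, mL=-45/16, mR=-1125/464
obs B: pose=(-5,3,E) → sL=18/5, sR=18/5, mL=-18/5, mR=-9/5
sensor matrix S = [[45/16, 45/58], [18/5, 18/5]]; det S = 1701/232
solve [mL_A; mL_B] = S·[w00; w01] and [mR_A; mR_B] = S·[w10; w11]:
  w00 = -1, w01 = 0, w10 = -1, w11 = 1/2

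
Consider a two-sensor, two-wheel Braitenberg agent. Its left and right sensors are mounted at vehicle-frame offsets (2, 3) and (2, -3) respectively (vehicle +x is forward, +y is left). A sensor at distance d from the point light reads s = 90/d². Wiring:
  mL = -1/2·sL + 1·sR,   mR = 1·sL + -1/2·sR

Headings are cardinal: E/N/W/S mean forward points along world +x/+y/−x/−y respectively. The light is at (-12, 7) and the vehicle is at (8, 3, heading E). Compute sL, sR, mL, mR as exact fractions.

left sensor world pos  = (10, 6); dL² = 485
right sensor world pos = (10, 0); dR² = 533
sL = 90/485 = 18/97
sR = 90/533 = 90/533
mL = -1/2·sL + 1·sR = 3933/51701
mR = 1·sL + -1/2·sR = 5229/51701

18/97 90/533 3933/51701 5229/51701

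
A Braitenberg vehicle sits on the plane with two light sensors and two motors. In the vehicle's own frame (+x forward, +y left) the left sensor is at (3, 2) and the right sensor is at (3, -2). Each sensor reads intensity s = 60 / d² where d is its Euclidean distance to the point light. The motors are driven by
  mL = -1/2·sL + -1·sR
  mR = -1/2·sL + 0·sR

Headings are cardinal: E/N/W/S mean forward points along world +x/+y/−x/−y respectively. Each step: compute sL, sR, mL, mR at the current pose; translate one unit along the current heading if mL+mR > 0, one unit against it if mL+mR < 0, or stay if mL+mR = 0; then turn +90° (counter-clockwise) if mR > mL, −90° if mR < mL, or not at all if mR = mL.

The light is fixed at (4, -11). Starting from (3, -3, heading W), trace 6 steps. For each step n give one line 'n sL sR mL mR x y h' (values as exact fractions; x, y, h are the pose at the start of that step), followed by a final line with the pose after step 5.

0 15/13 15/29 -825/754 -15/26 3 -3 W
1 60/29 60/29 -90/29 -30/29 4 -3 S
2 6/13 30/29 -477/377 -3/13 4 -2 E
3 20/51 12/29 -902/1479 -10/51 3 -2 N
4 15/13 15/29 -825/754 -15/26 3 -3 W
5 60/29 60/29 -90/29 -30/29 4 -3 S
final 4 -2 E

n=0: pose=(3,-3,W); sL=15/13, sR=15/29; mL=-825/754, mR=-15/26; mL+mR=-630/377 → advance -1; mR−mL=15/29 → turn +1·90°
n=1: pose=(4,-3,S); sL=60/29, sR=60/29; mL=-90/29, mR=-30/29; mL+mR=-120/29 → advance -1; mR−mL=60/29 → turn +1·90°
n=2: pose=(4,-2,E); sL=6/13, sR=30/29; mL=-477/377, mR=-3/13; mL+mR=-564/377 → advance -1; mR−mL=30/29 → turn +1·90°
n=3: pose=(3,-2,N); sL=20/51, sR=12/29; mL=-902/1479, mR=-10/51; mL+mR=-1192/1479 → advance -1; mR−mL=12/29 → turn +1·90°
n=4: pose=(3,-3,W); sL=15/13, sR=15/29; mL=-825/754, mR=-15/26; mL+mR=-630/377 → advance -1; mR−mL=15/29 → turn +1·90°
n=5: pose=(4,-3,S); sL=60/29, sR=60/29; mL=-90/29, mR=-30/29; mL+mR=-120/29 → advance -1; mR−mL=60/29 → turn +1·90°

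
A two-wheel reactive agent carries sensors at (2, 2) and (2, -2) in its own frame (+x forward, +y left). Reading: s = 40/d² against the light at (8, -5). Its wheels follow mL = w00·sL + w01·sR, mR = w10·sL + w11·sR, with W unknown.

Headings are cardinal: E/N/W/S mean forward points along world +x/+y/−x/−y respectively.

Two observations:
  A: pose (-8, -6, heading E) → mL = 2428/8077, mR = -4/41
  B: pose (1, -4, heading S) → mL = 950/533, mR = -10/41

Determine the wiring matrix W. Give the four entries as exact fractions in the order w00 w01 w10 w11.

1 1/2 0 -1/2

obs A: pose=(-8,-6,E) → sL=40/197, sR=8/41, mL=2428/8077, mR=-4/41
obs B: pose=(1,-4,S) → sL=20/13, sR=20/41, mL=950/533, mR=-10/41
sensor matrix S = [[40/197, 8/41], [20/13, 20/41]]; det S = -21120/105001
solve [mL_A; mL_B] = S·[w00; w01] and [mR_A; mR_B] = S·[w10; w11]:
  w00 = 1, w01 = 1/2, w10 = 0, w11 = -1/2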